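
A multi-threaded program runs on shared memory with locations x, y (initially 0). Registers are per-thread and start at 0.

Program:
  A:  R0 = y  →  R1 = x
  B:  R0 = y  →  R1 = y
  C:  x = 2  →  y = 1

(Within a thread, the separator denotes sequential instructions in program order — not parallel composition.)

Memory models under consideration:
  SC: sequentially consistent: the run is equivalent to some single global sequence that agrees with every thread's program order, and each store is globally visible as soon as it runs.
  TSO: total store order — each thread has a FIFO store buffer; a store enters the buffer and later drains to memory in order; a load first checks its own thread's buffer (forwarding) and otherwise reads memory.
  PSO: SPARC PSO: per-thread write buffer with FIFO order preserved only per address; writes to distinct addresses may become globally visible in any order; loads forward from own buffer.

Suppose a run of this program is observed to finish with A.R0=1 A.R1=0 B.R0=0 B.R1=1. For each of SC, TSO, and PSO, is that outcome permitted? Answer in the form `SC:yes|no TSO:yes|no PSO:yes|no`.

SC:no TSO:no PSO:yes

outcome vector order: (A.R0,A.R1,B.R0,B.R1)
SC (9): (0,0,0,0) (0,0,0,1) (0,0,1,1) (0,2,0,0) (0,2,0,1) (0,2,1,1) (1,2,0,0) (1,2,0,1) (1,2,1,1)
TSO (9): (0,0,0,0) (0,0,0,1) (0,0,1,1) (0,2,0,0) (0,2,0,1) (0,2,1,1) (1,2,0,0) (1,2,0,1) (1,2,1,1)
PSO (12): (0,0,0,0) (0,0,0,1) (0,0,1,1) (0,2,0,0) (0,2,0,1) (0,2,1,1) (1,0,0,0) (1,0,0,1) (1,0,1,1) (1,2,0,0) (1,2,0,1) (1,2,1,1)
target (1,0,0,1) ∈ {PSO}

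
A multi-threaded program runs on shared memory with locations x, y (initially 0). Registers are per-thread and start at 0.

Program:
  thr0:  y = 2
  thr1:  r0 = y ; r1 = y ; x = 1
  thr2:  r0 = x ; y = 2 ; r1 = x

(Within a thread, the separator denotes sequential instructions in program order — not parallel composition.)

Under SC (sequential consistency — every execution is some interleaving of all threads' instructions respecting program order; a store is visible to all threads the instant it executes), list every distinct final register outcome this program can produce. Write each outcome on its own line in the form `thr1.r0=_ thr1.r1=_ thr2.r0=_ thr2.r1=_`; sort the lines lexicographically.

thr1.r0=0 thr1.r1=0 thr2.r0=0 thr2.r1=0
thr1.r0=0 thr1.r1=0 thr2.r0=0 thr2.r1=1
thr1.r0=0 thr1.r1=0 thr2.r0=1 thr2.r1=1
thr1.r0=0 thr1.r1=2 thr2.r0=0 thr2.r1=0
thr1.r0=0 thr1.r1=2 thr2.r0=0 thr2.r1=1
thr1.r0=0 thr1.r1=2 thr2.r0=1 thr2.r1=1
thr1.r0=2 thr1.r1=2 thr2.r0=0 thr2.r1=0
thr1.r0=2 thr1.r1=2 thr2.r0=0 thr2.r1=1
thr1.r0=2 thr1.r1=2 thr2.r0=1 thr2.r1=1

outcome vector order: (thr1.r0,thr1.r1,thr2.r0,thr2.r1)
|SC outcomes| = 9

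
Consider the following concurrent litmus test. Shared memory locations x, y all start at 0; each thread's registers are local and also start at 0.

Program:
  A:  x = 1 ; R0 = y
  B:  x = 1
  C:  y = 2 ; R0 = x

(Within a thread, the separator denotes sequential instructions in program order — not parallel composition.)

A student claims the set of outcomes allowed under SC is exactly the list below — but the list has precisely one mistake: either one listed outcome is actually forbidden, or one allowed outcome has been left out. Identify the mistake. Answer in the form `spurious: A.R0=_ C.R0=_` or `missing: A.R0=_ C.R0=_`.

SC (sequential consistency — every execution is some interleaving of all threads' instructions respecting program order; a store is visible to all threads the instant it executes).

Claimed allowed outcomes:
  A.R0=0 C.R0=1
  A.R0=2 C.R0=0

missing: A.R0=2 C.R0=1

outcome vector order: (A.R0,C.R0)
under SC → <0 1>, <2 0>, <2 1>
SC∖claimed = {<2 1>}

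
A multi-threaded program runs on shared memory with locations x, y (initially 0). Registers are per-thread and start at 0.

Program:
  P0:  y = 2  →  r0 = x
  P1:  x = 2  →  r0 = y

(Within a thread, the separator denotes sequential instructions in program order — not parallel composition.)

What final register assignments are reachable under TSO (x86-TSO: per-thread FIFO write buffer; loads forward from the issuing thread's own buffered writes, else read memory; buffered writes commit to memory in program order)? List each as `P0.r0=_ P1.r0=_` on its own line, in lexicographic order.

P0.r0=0 P1.r0=0
P0.r0=0 P1.r0=2
P0.r0=2 P1.r0=0
P0.r0=2 P1.r0=2

outcome vector order: (P0.r0,P1.r0)
|TSO outcomes| = 4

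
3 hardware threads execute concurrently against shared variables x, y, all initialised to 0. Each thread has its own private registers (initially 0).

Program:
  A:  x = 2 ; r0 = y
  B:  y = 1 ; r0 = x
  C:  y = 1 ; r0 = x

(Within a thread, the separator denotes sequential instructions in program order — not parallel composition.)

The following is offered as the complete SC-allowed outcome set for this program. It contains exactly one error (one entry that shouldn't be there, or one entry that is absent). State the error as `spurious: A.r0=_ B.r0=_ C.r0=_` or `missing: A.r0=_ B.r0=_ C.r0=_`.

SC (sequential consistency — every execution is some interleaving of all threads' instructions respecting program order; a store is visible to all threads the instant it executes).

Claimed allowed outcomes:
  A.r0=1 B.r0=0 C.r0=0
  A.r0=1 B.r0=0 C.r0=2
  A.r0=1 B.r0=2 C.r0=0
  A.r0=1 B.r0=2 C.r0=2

missing: A.r0=0 B.r0=2 C.r0=2

outcome vector order: (A.r0,B.r0,C.r0)
under SC → 022; 100; 102; 120; 122
SC∖claimed = {022}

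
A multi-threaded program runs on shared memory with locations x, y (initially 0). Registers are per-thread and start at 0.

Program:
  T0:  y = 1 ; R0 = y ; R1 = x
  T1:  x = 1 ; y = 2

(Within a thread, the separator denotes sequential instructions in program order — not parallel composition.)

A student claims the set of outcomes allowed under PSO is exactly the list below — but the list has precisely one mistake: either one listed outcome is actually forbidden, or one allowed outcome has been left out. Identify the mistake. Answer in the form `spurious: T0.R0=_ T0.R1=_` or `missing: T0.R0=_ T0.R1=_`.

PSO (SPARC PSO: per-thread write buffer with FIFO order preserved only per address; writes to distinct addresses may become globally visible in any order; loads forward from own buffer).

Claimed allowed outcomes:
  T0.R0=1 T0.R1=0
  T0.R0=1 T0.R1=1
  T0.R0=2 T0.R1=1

outcome vector order: (T0.R0,T0.R1)
under PSO → <1 0>, <1 1>, <2 0>, <2 1>
PSO∖claimed = {<2 0>}

missing: T0.R0=2 T0.R1=0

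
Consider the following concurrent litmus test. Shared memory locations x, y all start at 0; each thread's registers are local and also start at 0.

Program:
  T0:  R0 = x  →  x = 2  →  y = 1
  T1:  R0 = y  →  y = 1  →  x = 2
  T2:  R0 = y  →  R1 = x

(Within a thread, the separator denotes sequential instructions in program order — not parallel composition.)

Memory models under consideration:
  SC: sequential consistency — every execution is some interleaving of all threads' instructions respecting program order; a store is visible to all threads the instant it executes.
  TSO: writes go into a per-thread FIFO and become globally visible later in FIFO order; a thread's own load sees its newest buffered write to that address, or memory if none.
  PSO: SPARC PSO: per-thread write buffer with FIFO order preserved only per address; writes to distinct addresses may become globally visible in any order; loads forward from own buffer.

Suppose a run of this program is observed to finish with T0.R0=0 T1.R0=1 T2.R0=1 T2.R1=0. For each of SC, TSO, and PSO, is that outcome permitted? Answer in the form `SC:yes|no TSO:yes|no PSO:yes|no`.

outcome vector order: (T0.R0,T1.R0,T2.R0,T2.R1)
[SC] allowed = {(0,0,0,0), (0,0,0,2), (0,0,1,0), (0,0,1,2), (0,1,0,0), (0,1,0,2), (0,1,1,2), (2,0,0,0), (2,0,0,2), (2,0,1,0), (2,0,1,2)}
[TSO] allowed = {(0,0,0,0), (0,0,0,2), (0,0,1,0), (0,0,1,2), (0,1,0,0), (0,1,0,2), (0,1,1,2), (2,0,0,0), (2,0,0,2), (2,0,1,0), (2,0,1,2)}
[PSO] allowed = {(0,0,0,0), (0,0,0,2), (0,0,1,0), (0,0,1,2), (0,1,0,0), (0,1,0,2), (0,1,1,0), (0,1,1,2), (2,0,0,0), (2,0,0,2), (2,0,1,0), (2,0,1,2)}
target (0,1,1,0) ∈ {PSO}

SC:no TSO:no PSO:yes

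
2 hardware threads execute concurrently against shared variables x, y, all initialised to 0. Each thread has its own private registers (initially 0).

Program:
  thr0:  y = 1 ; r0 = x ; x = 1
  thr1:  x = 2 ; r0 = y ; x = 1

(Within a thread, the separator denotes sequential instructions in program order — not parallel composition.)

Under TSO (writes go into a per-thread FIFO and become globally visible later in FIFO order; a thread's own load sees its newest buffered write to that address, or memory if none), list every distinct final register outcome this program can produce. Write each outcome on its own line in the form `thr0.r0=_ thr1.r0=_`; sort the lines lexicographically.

outcome vector order: (thr0.r0,thr1.r0)
|TSO outcomes| = 6

thr0.r0=0 thr1.r0=0
thr0.r0=0 thr1.r0=1
thr0.r0=1 thr1.r0=0
thr0.r0=1 thr1.r0=1
thr0.r0=2 thr1.r0=0
thr0.r0=2 thr1.r0=1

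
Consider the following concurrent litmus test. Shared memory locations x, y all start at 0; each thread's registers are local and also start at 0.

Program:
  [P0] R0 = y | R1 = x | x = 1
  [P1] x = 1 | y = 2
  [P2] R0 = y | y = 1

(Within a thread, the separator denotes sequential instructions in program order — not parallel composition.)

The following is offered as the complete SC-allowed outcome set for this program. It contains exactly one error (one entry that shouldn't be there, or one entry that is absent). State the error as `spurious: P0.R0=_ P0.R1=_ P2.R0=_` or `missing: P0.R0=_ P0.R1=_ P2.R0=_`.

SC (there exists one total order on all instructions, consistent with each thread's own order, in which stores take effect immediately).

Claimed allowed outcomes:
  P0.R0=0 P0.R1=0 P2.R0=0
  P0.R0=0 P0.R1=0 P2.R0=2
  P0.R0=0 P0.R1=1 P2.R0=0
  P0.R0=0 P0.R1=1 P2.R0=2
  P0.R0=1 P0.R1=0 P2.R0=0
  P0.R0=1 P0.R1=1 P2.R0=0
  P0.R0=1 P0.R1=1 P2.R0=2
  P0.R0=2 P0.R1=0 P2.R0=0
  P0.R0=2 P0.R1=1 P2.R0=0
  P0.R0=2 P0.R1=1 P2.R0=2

outcome vector order: (P0.R0,P0.R1,P2.R0)
[SC] allowed = {<0 0 0>, <0 0 2>, <0 1 0>, <0 1 2>, <1 0 0>, <1 1 0>, <1 1 2>, <2 1 0>, <2 1 2>}
claimed∖SC = {<2 0 0>}

spurious: P0.R0=2 P0.R1=0 P2.R0=0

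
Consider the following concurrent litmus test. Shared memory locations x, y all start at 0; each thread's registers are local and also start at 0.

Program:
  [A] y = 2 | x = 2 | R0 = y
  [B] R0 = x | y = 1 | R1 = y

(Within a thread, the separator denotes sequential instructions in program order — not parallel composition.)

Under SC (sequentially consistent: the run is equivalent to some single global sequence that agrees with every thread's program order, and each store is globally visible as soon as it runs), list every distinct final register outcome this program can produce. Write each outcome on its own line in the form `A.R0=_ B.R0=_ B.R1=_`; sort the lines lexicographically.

A.R0=1 B.R0=0 B.R1=1
A.R0=1 B.R0=2 B.R1=1
A.R0=2 B.R0=0 B.R1=1
A.R0=2 B.R0=0 B.R1=2
A.R0=2 B.R0=2 B.R1=1

outcome vector order: (A.R0,B.R0,B.R1)
|SC outcomes| = 5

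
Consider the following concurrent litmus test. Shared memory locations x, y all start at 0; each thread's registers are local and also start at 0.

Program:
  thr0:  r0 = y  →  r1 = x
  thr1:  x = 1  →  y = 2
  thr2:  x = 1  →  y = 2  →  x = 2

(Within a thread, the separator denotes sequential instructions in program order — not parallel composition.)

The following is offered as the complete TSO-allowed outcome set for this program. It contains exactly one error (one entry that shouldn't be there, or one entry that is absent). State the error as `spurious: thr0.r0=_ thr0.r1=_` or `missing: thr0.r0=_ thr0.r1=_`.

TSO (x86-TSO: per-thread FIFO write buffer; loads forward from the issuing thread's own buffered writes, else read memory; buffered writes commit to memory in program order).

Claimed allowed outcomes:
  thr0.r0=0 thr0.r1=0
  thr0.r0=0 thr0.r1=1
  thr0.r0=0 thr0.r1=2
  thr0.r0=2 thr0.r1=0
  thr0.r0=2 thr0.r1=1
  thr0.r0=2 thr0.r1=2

outcome vector order: (thr0.r0,thr0.r1)
TSO: 5 outcomes — {00 01 02 21 22}
claimed∖TSO = {20}

spurious: thr0.r0=2 thr0.r1=0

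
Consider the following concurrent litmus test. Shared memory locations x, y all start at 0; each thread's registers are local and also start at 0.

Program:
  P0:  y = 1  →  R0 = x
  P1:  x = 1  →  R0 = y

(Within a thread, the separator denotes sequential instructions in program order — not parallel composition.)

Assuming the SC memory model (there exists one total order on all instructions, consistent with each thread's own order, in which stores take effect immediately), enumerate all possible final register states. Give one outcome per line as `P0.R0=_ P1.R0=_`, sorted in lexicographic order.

outcome vector order: (P0.R0,P1.R0)
|SC outcomes| = 3

P0.R0=0 P1.R0=1
P0.R0=1 P1.R0=0
P0.R0=1 P1.R0=1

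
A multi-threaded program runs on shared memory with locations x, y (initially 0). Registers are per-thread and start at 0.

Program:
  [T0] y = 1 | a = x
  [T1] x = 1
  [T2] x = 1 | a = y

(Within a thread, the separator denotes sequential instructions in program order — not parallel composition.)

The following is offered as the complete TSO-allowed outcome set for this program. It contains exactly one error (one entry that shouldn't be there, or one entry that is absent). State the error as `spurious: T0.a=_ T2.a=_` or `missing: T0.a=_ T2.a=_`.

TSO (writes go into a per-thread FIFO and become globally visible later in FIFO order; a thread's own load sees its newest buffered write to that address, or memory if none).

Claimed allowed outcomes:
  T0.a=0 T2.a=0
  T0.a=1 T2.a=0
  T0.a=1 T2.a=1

missing: T0.a=0 T2.a=1

outcome vector order: (T0.a,T2.a)
[TSO] allowed = {00; 01; 10; 11}
TSO∖claimed = {01}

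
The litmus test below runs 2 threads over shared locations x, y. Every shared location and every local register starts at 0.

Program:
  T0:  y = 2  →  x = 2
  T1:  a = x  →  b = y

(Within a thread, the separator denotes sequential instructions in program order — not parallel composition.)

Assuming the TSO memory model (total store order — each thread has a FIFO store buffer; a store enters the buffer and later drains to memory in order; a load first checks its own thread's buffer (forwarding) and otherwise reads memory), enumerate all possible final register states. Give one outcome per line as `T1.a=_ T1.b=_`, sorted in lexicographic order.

T1.a=0 T1.b=0
T1.a=0 T1.b=2
T1.a=2 T1.b=2

outcome vector order: (T1.a,T1.b)
|TSO outcomes| = 3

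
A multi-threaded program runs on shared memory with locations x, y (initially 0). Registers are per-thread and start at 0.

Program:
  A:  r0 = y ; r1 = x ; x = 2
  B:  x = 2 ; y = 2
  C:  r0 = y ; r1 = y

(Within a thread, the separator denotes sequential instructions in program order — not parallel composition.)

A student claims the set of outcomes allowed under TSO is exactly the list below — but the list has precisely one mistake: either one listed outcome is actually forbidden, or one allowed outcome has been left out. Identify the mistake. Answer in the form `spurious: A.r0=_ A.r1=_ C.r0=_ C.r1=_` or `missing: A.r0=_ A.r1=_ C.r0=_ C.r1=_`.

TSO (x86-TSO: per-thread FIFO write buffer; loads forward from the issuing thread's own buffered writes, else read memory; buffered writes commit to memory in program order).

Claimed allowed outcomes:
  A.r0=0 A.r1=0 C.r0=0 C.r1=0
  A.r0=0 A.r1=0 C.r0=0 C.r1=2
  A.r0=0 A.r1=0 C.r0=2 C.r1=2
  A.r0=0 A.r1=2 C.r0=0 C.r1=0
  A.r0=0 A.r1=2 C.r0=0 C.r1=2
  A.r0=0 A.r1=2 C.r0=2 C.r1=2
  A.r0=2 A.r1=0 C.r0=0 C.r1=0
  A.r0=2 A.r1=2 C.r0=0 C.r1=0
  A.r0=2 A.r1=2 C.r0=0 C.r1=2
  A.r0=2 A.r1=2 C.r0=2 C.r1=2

spurious: A.r0=2 A.r1=0 C.r0=0 C.r1=0

outcome vector order: (A.r0,A.r1,C.r0,C.r1)
TSO: 9 outcomes — {(0,0,0,0), (0,0,0,2), (0,0,2,2), (0,2,0,0), (0,2,0,2), (0,2,2,2), (2,2,0,0), (2,2,0,2), (2,2,2,2)}
claimed∖TSO = {(2,0,0,0)}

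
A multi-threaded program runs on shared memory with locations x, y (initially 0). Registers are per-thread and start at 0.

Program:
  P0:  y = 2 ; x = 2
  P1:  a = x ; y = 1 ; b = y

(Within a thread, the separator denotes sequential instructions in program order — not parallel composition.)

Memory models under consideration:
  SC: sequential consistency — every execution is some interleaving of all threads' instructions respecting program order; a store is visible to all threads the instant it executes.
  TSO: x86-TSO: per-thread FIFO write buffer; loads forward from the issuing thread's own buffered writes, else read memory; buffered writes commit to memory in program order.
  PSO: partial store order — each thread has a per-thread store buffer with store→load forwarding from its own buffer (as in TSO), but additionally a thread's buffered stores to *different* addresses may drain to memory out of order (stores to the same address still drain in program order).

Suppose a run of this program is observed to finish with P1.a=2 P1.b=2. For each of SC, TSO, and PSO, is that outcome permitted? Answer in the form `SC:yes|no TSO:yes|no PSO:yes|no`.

outcome vector order: (P1.a,P1.b)
under SC → 0/1; 0/2; 2/1
under TSO → 0/1; 0/2; 2/1
under PSO → 0/1; 0/2; 2/1; 2/2
target 2/2 ∈ {PSO}

SC:no TSO:no PSO:yes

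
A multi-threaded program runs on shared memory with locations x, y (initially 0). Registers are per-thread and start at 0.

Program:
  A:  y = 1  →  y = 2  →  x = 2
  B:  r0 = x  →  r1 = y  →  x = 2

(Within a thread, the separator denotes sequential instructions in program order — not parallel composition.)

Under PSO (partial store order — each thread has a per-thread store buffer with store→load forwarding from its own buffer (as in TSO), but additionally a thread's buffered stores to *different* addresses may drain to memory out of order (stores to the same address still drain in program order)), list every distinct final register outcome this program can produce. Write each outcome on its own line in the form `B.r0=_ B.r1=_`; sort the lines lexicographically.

B.r0=0 B.r1=0
B.r0=0 B.r1=1
B.r0=0 B.r1=2
B.r0=2 B.r1=0
B.r0=2 B.r1=1
B.r0=2 B.r1=2

outcome vector order: (B.r0,B.r1)
|PSO outcomes| = 6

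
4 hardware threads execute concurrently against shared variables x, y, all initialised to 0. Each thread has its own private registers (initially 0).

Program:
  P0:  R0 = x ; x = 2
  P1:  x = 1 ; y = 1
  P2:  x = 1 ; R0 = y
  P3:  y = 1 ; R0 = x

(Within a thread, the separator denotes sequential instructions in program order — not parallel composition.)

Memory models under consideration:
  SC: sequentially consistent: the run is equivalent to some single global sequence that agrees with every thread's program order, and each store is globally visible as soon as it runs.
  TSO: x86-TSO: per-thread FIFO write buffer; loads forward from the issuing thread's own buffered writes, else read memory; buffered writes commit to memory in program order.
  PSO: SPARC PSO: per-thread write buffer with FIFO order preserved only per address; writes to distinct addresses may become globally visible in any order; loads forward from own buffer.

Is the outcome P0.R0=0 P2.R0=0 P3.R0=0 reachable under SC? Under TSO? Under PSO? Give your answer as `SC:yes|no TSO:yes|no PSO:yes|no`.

SC:no TSO:yes PSO:yes

outcome vector order: (P0.R0,P2.R0,P3.R0)
[SC] allowed = {(0,0,1), (0,0,2), (0,1,0), (0,1,1), (0,1,2), (1,0,1), (1,0,2), (1,1,0), (1,1,1), (1,1,2)}
[TSO] allowed = {(0,0,0), (0,0,1), (0,0,2), (0,1,0), (0,1,1), (0,1,2), (1,0,0), (1,0,1), (1,0,2), (1,1,0), (1,1,1), (1,1,2)}
[PSO] allowed = {(0,0,0), (0,0,1), (0,0,2), (0,1,0), (0,1,1), (0,1,2), (1,0,0), (1,0,1), (1,0,2), (1,1,0), (1,1,1), (1,1,2)}
target (0,0,0) ∈ {TSO,PSO}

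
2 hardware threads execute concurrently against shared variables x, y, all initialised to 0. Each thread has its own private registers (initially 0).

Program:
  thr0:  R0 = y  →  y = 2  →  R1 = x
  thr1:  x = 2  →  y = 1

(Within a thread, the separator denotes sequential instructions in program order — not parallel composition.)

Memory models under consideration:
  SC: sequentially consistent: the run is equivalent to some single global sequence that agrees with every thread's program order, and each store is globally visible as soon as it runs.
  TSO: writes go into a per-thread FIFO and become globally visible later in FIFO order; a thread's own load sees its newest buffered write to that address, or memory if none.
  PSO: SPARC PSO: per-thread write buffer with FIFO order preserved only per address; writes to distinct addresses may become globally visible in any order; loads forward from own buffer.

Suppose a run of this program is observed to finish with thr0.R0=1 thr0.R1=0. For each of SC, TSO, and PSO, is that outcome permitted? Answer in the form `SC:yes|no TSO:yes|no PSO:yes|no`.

outcome vector order: (thr0.R0,thr0.R1)
under SC → <0 0>, <0 2>, <1 2>
under TSO → <0 0>, <0 2>, <1 2>
under PSO → <0 0>, <0 2>, <1 0>, <1 2>
target <1 0> ∈ {PSO}

SC:no TSO:no PSO:yes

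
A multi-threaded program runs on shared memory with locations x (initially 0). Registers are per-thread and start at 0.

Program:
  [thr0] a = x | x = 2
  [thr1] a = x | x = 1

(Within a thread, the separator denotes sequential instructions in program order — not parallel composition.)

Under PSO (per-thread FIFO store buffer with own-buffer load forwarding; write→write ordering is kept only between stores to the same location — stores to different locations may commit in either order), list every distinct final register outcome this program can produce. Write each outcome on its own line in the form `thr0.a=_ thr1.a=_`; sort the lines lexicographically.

thr0.a=0 thr1.a=0
thr0.a=0 thr1.a=2
thr0.a=1 thr1.a=0

outcome vector order: (thr0.a,thr1.a)
|PSO outcomes| = 3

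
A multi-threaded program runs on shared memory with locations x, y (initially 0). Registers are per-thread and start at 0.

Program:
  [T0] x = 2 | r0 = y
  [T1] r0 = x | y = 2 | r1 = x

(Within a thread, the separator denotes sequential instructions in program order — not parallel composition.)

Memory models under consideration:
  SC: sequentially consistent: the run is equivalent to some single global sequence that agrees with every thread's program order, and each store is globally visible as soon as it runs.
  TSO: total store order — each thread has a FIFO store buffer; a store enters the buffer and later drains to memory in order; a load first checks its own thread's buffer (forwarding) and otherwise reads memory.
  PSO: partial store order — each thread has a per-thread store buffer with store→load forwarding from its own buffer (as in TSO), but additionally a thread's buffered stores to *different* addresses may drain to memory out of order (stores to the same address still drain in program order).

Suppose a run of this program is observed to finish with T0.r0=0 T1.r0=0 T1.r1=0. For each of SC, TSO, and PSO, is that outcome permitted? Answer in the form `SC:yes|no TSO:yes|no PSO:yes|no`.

SC:no TSO:yes PSO:yes

outcome vector order: (T0.r0,T1.r0,T1.r1)
under SC → 0/0/2 0/2/2 2/0/0 2/0/2 2/2/2
under TSO → 0/0/0 0/0/2 0/2/2 2/0/0 2/0/2 2/2/2
under PSO → 0/0/0 0/0/2 0/2/2 2/0/0 2/0/2 2/2/2
target 0/0/0 ∈ {TSO,PSO}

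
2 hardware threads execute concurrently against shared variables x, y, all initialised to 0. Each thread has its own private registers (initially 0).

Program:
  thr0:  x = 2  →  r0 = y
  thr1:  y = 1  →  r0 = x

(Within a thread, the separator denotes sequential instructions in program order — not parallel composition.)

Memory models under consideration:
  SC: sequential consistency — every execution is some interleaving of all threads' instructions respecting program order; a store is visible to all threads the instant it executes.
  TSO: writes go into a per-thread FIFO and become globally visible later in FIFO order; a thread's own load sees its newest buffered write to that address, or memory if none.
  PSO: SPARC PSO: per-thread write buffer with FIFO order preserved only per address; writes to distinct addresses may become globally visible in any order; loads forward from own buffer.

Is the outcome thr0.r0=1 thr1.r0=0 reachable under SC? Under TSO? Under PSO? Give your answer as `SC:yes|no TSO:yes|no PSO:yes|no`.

SC:yes TSO:yes PSO:yes

outcome vector order: (thr0.r0,thr1.r0)
[SC] allowed = {02, 10, 12}
[TSO] allowed = {00, 02, 10, 12}
[PSO] allowed = {00, 02, 10, 12}
target 10 ∈ {SC,TSO,PSO}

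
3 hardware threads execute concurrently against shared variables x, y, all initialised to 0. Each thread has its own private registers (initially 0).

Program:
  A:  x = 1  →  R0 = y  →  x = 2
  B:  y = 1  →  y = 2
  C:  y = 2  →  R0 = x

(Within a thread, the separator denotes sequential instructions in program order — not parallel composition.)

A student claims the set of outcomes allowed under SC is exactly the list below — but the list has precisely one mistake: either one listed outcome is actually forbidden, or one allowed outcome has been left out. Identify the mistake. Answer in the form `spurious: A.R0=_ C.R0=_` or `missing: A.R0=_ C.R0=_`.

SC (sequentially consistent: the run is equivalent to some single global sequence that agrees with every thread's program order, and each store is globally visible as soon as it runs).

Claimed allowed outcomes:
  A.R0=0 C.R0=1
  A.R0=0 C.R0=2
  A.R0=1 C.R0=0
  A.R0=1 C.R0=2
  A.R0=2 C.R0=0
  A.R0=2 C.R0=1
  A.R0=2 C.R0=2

outcome vector order: (A.R0,C.R0)
under SC → (0,1), (0,2), (1,0), (1,1), (1,2), (2,0), (2,1), (2,2)
SC∖claimed = {(1,1)}

missing: A.R0=1 C.R0=1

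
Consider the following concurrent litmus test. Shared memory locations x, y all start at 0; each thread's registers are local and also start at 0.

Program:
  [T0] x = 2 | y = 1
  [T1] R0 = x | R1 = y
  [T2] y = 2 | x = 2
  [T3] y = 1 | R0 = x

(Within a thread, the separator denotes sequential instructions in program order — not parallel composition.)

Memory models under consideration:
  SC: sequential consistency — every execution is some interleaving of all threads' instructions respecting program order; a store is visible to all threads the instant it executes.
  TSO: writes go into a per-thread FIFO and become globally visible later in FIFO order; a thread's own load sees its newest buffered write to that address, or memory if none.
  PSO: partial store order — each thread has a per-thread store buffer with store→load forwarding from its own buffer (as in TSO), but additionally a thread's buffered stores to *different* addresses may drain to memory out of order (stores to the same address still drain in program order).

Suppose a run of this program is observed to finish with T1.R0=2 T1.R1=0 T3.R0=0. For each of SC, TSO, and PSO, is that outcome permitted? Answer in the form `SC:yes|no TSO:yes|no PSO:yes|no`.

SC:no TSO:yes PSO:yes

outcome vector order: (T1.R0,T1.R1,T3.R0)
under SC → 0/0/0; 0/0/2; 0/1/0; 0/1/2; 0/2/0; 0/2/2; 2/0/2; 2/1/0; 2/1/2; 2/2/0; 2/2/2
under TSO → 0/0/0; 0/0/2; 0/1/0; 0/1/2; 0/2/0; 0/2/2; 2/0/0; 2/0/2; 2/1/0; 2/1/2; 2/2/0; 2/2/2
under PSO → 0/0/0; 0/0/2; 0/1/0; 0/1/2; 0/2/0; 0/2/2; 2/0/0; 2/0/2; 2/1/0; 2/1/2; 2/2/0; 2/2/2
target 2/0/0 ∈ {TSO,PSO}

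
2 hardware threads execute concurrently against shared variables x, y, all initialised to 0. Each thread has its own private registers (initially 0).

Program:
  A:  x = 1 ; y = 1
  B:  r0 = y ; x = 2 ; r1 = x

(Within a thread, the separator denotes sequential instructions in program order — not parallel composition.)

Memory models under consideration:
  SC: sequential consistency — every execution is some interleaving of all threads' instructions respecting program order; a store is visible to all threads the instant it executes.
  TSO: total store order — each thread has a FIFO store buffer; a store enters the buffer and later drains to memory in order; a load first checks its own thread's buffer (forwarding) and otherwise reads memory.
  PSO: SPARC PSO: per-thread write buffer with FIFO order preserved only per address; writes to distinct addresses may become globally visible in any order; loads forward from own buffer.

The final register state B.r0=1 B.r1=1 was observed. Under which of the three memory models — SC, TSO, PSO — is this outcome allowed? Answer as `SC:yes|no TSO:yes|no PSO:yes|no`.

outcome vector order: (B.r0,B.r1)
SC: 3 outcomes — {01 02 12}
TSO: 3 outcomes — {01 02 12}
PSO: 4 outcomes — {01 02 11 12}
target 11 ∈ {PSO}

SC:no TSO:no PSO:yes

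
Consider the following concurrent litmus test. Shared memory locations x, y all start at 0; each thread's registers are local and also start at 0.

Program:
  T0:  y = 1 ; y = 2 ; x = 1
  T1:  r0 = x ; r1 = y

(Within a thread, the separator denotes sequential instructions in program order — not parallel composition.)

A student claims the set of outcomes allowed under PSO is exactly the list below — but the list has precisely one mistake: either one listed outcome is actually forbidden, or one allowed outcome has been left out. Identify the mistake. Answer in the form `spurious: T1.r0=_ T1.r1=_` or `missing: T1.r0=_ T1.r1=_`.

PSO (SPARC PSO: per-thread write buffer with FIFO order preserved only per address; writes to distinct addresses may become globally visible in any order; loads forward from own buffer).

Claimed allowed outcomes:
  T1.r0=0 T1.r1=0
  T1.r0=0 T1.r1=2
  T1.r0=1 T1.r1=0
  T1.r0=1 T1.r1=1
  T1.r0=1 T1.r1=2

outcome vector order: (T1.r0,T1.r1)
PSO (6): (0,0); (0,1); (0,2); (1,0); (1,1); (1,2)
PSO∖claimed = {(0,1)}

missing: T1.r0=0 T1.r1=1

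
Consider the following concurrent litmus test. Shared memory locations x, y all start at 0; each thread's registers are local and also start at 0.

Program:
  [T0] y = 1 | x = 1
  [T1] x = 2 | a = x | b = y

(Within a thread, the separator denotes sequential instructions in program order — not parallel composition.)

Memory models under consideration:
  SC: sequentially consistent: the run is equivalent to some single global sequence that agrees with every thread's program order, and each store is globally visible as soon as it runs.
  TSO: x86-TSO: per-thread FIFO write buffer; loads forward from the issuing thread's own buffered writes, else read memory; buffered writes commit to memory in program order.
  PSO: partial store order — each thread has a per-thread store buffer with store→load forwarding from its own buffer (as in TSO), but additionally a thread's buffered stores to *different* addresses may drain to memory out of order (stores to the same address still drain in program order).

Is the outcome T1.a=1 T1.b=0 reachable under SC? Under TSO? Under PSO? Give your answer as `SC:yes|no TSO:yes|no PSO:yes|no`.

outcome vector order: (T1.a,T1.b)
under SC → 1/1 2/0 2/1
under TSO → 1/1 2/0 2/1
under PSO → 1/0 1/1 2/0 2/1
target 1/0 ∈ {PSO}

SC:no TSO:no PSO:yes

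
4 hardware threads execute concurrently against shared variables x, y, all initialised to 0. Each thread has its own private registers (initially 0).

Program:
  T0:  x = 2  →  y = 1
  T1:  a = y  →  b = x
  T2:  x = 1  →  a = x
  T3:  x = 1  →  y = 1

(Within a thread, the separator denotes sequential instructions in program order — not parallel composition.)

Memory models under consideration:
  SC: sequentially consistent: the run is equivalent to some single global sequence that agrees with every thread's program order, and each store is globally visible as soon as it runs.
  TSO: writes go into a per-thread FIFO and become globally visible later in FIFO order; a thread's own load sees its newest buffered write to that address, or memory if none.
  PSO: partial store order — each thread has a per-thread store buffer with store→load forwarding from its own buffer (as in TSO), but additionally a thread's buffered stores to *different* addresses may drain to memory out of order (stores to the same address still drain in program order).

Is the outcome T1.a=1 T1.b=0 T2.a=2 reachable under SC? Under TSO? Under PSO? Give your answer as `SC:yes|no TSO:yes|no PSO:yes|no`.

SC:no TSO:no PSO:yes

outcome vector order: (T1.a,T1.b,T2.a)
under SC → (0,0,1) (0,0,2) (0,1,1) (0,1,2) (0,2,1) (0,2,2) (1,1,1) (1,1,2) (1,2,1) (1,2,2)
under TSO → (0,0,1) (0,0,2) (0,1,1) (0,1,2) (0,2,1) (0,2,2) (1,1,1) (1,1,2) (1,2,1) (1,2,2)
under PSO → (0,0,1) (0,0,2) (0,1,1) (0,1,2) (0,2,1) (0,2,2) (1,0,1) (1,0,2) (1,1,1) (1,1,2) (1,2,1) (1,2,2)
target (1,0,2) ∈ {PSO}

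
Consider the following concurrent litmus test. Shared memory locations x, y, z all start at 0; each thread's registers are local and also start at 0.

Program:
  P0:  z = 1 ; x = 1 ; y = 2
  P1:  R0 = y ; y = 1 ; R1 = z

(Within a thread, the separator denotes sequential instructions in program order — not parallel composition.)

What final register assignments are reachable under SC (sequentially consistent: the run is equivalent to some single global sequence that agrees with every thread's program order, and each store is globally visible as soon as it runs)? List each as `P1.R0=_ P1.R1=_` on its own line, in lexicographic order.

outcome vector order: (P1.R0,P1.R1)
|SC outcomes| = 3

P1.R0=0 P1.R1=0
P1.R0=0 P1.R1=1
P1.R0=2 P1.R1=1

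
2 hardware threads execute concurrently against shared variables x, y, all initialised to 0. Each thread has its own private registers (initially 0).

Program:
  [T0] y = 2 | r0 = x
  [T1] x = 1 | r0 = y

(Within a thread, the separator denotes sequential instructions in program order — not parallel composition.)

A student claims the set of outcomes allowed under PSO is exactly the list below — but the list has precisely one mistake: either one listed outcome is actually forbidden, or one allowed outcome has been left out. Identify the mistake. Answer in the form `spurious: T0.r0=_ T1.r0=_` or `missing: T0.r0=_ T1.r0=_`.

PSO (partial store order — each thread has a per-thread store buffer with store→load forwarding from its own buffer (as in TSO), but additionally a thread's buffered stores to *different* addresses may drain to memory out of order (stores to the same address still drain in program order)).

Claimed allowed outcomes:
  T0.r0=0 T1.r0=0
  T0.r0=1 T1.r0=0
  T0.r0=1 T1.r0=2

outcome vector order: (T0.r0,T1.r0)
PSO: 4 outcomes — {(0,0); (0,2); (1,0); (1,2)}
PSO∖claimed = {(0,2)}

missing: T0.r0=0 T1.r0=2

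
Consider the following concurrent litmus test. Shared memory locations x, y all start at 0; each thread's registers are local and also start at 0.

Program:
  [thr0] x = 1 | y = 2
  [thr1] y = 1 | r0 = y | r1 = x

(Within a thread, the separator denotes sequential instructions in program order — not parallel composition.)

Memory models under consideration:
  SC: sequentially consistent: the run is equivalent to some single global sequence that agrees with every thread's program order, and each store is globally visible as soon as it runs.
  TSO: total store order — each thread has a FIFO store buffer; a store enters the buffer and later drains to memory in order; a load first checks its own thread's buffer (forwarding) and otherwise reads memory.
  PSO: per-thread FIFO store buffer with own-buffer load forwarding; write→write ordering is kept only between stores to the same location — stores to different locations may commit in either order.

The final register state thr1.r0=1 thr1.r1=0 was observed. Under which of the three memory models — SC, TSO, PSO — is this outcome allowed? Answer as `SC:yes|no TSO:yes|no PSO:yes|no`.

outcome vector order: (thr1.r0,thr1.r1)
SC (3): 10 11 21
TSO (3): 10 11 21
PSO (4): 10 11 20 21
target 10 ∈ {SC,TSO,PSO}

SC:yes TSO:yes PSO:yes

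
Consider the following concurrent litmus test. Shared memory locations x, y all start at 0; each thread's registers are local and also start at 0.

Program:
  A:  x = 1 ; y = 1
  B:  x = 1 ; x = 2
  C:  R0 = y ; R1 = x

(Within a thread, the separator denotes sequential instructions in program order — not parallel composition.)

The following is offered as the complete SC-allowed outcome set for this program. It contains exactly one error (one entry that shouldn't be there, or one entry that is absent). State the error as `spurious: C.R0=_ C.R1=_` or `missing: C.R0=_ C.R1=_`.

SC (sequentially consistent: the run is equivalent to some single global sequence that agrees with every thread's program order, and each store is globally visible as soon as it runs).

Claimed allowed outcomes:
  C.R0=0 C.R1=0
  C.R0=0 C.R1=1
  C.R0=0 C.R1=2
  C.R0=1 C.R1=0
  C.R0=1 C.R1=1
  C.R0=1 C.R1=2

spurious: C.R0=1 C.R1=0

outcome vector order: (C.R0,C.R1)
SC (5): 00, 01, 02, 11, 12
claimed∖SC = {10}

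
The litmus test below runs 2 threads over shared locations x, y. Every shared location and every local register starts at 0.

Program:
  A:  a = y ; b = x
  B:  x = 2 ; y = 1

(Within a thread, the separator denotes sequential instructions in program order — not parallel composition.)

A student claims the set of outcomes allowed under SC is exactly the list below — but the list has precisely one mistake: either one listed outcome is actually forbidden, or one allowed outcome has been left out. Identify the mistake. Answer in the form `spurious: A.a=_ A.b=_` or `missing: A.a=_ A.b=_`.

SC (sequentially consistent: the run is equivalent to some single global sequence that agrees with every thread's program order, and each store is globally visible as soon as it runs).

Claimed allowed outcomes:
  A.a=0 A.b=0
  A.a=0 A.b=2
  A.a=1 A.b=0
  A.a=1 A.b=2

spurious: A.a=1 A.b=0

outcome vector order: (A.a,A.b)
under SC → (0,0); (0,2); (1,2)
claimed∖SC = {(1,0)}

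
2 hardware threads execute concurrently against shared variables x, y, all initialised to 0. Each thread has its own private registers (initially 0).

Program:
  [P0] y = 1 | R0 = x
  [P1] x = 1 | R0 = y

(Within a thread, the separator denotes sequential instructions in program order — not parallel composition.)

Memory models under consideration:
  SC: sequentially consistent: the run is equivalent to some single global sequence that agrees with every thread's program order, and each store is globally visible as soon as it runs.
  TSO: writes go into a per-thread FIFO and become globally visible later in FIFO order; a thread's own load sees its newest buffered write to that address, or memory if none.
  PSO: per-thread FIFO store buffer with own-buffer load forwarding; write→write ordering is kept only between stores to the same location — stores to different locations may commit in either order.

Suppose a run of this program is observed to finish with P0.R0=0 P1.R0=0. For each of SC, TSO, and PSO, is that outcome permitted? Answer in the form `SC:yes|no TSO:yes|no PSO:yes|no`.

outcome vector order: (P0.R0,P1.R0)
SC (3): 01, 10, 11
TSO (4): 00, 01, 10, 11
PSO (4): 00, 01, 10, 11
target 00 ∈ {TSO,PSO}

SC:no TSO:yes PSO:yes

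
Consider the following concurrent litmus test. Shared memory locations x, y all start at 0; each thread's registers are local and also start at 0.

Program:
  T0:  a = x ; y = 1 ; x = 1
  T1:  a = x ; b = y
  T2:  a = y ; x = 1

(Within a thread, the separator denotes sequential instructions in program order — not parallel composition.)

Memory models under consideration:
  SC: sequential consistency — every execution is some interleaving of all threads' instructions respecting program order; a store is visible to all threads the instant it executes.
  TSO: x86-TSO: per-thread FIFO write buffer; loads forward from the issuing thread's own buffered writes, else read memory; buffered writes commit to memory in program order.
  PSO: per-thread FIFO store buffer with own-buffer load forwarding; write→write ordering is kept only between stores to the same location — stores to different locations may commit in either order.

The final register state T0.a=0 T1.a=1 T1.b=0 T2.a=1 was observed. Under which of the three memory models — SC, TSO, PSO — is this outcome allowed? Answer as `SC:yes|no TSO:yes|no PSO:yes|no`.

outcome vector order: (T0.a,T1.a,T1.b,T2.a)
under SC → 0000 0001 0010 0011 0100 0110 0111 1000 1010 1100 1110
under TSO → 0000 0001 0010 0011 0100 0110 0111 1000 1010 1100 1110
under PSO → 0000 0001 0010 0011 0100 0101 0110 0111 1000 1010 1100 1110
target 0101 ∈ {PSO}

SC:no TSO:no PSO:yes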